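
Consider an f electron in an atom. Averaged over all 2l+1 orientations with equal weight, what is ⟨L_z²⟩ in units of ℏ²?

⟨L_z²⟩ = 4 ℏ²

F corresponds to l = 3.
The allowed m_l values are -3, -2, -1, 0, 1, 2, 3.
Average of L_z² over 7 states: 28/7 ℏ² = 4 ℏ².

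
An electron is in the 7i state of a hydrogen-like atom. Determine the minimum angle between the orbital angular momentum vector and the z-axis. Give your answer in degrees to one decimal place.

The 7i subshell has l = 6.
|L|² = l(l+1)ℏ² = 42ℏ², so |L| = √42 ℏ.
The smallest angle corresponds to the largest L_z, i.e. m_l = l = 6, giving L_z = 6ℏ.
cos θ_min = 6/√42, so θ_min ≈ 22.2°.

θ_min ≈ 22.2°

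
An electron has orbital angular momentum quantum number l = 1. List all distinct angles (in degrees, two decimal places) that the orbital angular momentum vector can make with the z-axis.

θ ∈ {45.00°, 90.00°, 135.00°}

|L| = √(l(l+1)) ℏ = √2 ℏ.
cos θ = m_l/√2 for each m_l ∈ {-1, 0, 1}.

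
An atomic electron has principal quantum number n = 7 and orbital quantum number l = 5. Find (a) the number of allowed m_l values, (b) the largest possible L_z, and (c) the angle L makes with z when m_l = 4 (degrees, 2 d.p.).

11 values; L_z,max = 5ℏ; θ(m_l=4) ≈ 43.09°

There are 2l+1 = 11 values of m_l.
L_z,max = lℏ = 5ℏ.
For m_l = 4: cos θ = 4/√30, θ ≈ 43.09°.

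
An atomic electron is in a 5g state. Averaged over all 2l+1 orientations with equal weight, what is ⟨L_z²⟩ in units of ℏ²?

⟨L_z²⟩ = 6.667 ℏ²

The 5g subshell has l = 4.
The allowed m_l values are -4, -3, -2, -1, 0, 1, 2, 3, 4.
⟨L_z²⟩ = ℏ²·(Σ m_l²)/(2l+1) = ℏ²·60/9 = 6.667ℏ².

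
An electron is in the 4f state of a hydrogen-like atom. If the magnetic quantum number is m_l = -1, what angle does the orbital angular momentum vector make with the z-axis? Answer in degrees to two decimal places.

θ ≈ 106.78°

The 4f subshell has l = 3.
|L| = ℏ√(l(l+1)) = 2√3 ℏ.
L_z = m_l ℏ = −1ℏ.
cos θ = L_z/|L| = -1/√12, so θ ≈ 106.78°.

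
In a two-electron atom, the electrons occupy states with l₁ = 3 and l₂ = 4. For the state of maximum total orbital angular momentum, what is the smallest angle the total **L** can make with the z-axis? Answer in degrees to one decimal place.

Angular momentum addition gives L = |l₁ − l₂|, …, l₁ + l₂.
So L can be 1, 2, 3, 4, 5, 6, 7.
The maximum is L = 7, with |L_tot| = ℏ√(7·8) = 2√14 ℏ.
The minimum angle with z is arccos(7/√56) ≈ 20.7°.

θ_min ≈ 20.7°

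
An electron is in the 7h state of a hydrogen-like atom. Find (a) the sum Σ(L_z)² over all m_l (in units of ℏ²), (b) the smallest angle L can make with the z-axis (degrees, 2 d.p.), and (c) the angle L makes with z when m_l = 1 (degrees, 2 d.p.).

The 7h subshell has l = 5.
Σ m_l² = 110, so Σ(L_z)² = 110 ℏ².
cos θ_min = 5/√30, so θ_min ≈ 24.09°.
For m_l = 1: cos θ = 1/√30, θ ≈ 79.48°.

Σ(L_z)² = 110 ℏ²; θ_min ≈ 24.09°; θ(m_l=1) ≈ 79.48°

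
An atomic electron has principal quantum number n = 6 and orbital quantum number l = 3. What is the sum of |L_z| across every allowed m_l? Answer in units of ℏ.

Σ|L_z| = 12 ℏ

The allowed m_l values are -3, -2, -1, 0, 1, 2, 3.
Σ|m_l| = 2·3(3+1)/2 = 12.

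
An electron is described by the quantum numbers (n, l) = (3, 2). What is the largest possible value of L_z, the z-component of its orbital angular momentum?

L_z,max = 2ℏ

L_z = m_l ℏ with m_l ∈ {−2, …, 2}; the maximum is m_l = 2.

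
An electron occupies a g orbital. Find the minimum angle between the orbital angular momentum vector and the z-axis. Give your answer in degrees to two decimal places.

θ_min ≈ 26.57°

A g state has l = 4.
|L| = √(l(l+1)) ℏ = 2√5 ℏ.
The smallest angle corresponds to the largest L_z, i.e. m_l = l = 4, giving L_z = 4ℏ.
cos θ_min = 4/√20, so θ_min ≈ 26.57°.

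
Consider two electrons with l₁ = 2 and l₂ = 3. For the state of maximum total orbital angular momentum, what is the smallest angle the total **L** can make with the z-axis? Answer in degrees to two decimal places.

By the triangle rule, |l₁ − l₂| ≤ L ≤ l₁ + l₂.
L ∈ {1, 2, 3, 4, 5}.
The maximum is L = 5, with |L_tot| = ℏ√(5·6) = √30 ℏ.
The minimum angle with z is arccos(5/√30) ≈ 24.09°.

θ_min ≈ 24.09°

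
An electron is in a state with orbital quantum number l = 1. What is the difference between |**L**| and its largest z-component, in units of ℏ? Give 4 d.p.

|L| − L_z,max ≈ 0.4142ℏ

|L| = √2 ℏ ≈ 1.4142ℏ, while L_z,max = lℏ = 1ℏ.
The difference is (√2 − 1)ℏ ≈ 0.4142ℏ.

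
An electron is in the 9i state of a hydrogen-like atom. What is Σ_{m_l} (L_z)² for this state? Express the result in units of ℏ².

For 9i, l = 6.
m_l ∈ {-6, -5, -4, -3, -2, -1, 0, 1, 2, 3, 4, 5, 6}.
Σ m_l² = l(l+1)(2l+1)/3 = 6·7·13/3 = 182.

Σ(L_z)² = 182 ℏ²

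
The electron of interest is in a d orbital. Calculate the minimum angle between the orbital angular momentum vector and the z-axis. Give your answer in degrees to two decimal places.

D corresponds to l = 2.
|L|² = l(l+1)ℏ² = 6ℏ², so |L| = √6 ℏ.
The smallest angle corresponds to the largest L_z, i.e. m_l = l = 2, giving L_z = 2ℏ.
cos θ_min = 2/√6, so θ_min ≈ 35.26°.

θ_min ≈ 35.26°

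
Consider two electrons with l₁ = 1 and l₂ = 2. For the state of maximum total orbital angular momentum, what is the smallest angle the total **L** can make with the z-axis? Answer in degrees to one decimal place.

By the triangle rule, |l₁ − l₂| ≤ L ≤ l₁ + l₂.
Allowed values: L = 1, 2, 3.
The maximum is L = 3, with |L_tot| = ℏ√(3·4) = 2√3 ℏ.
The minimum angle with z is arccos(3/√12) ≈ 30.0°.

θ_min ≈ 30.0°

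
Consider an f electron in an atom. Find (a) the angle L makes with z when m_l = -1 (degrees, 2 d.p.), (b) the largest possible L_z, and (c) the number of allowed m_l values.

The letter f corresponds to l = 3.
For m_l = -1: cos θ = -1/√12, θ ≈ 106.78°.
L_z,max = lℏ = 3ℏ.
There are 2l+1 = 7 values of m_l.

θ(m_l=-1) ≈ 106.78°; L_z,max = 3ℏ; 7 values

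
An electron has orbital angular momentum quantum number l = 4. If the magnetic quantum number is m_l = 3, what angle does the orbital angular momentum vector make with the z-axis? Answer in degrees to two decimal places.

|L| = ℏ√(l(l+1)) = 2√5 ℏ.
L_z = m_l ℏ = 3ℏ.
cos θ = L_z/|L| = 3/√20, so θ ≈ 47.87°.

θ ≈ 47.87°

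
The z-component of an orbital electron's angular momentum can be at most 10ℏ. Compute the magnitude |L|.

L_z,max = lℏ, so l = 10.
|L| = √(l(l+1)) ℏ = √110 ℏ.

|L| = √110 ℏ ≈ 10.488ℏ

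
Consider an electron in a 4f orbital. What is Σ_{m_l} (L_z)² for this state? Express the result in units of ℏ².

4f means n = 4, l = 3.
m_l ∈ {-3, -2, -1, 0, 1, 2, 3}.
Σ m_l² = l(l+1)(2l+1)/3 = 3·4·7/3 = 28.

Σ(L_z)² = 28 ℏ²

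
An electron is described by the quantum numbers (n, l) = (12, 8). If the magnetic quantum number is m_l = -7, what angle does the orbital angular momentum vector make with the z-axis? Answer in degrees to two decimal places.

|L|² = l(l+1)ℏ² = 72ℏ², so |L| = 6√2 ℏ.
L_z = m_l ℏ = −7ℏ.
cos θ = L_z/|L| = -7/√72, so θ ≈ 145.58°.

θ ≈ 145.58°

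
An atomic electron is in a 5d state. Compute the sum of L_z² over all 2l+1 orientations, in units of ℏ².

Σ(L_z)² = 10 ℏ²

5d means n = 5, l = 2.
The allowed m_l values are -2, -1, 0, 1, 2.
Σ m_l² = l(l+1)(2l+1)/3 = 2·3·5/3 = 10.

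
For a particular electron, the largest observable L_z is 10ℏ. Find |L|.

|L| = √110 ℏ ≈ 10.488ℏ

The maximum L_z equals lℏ, giving l = 10.
|L| = ℏ√(l(l+1)) = √110 ℏ.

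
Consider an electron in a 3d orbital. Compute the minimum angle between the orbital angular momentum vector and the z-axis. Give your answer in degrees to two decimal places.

For 3d, l = 2.
|L|² = l(l+1)ℏ² = 6ℏ², so |L| = √6 ℏ.
The smallest angle corresponds to the largest L_z, i.e. m_l = l = 2, giving L_z = 2ℏ.
cos θ_min = 2/√6, so θ_min ≈ 35.26°.

θ_min ≈ 35.26°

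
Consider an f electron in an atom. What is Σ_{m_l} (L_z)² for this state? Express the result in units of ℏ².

The letter f corresponds to l = 3.
m_l ∈ {-3, -2, -1, 0, 1, 2, 3}.
Σ m_l² = l(l+1)(2l+1)/3 = 3·4·7/3 = 28.

Σ(L_z)² = 28 ℏ²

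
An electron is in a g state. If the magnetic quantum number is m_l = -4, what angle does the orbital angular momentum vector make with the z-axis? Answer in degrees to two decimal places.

For a g orbital, l = 4.
|L|² = l(l+1)ℏ² = 20ℏ², so |L| = 2√5 ℏ.
L_z = m_l ℏ = −4ℏ.
cos θ = L_z/|L| = -4/√20, so θ ≈ 153.43°.

θ ≈ 153.43°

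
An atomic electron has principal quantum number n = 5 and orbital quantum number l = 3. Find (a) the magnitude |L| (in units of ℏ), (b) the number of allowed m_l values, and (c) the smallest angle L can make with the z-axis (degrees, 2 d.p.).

|L| = 2√3 ℏ ≈ 3.464ℏ; 7 values; θ_min ≈ 30.00°

|L| = ℏ√(3·4) = 2√3 ℏ ≈ 3.464ℏ.
There are 2l+1 = 7 values of m_l.
cos θ_min = 3/√12, so θ_min ≈ 30.00°.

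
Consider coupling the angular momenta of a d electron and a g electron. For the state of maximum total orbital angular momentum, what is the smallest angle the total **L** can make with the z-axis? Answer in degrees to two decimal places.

θ_min ≈ 22.21°

The total orbital quantum number L ranges from |l₁ − l₂| to l₁ + l₂ in integer steps.
Allowed values: L = 2, 3, 4, 5, 6.
The maximum is L = 6, with |L_tot| = ℏ√(6·7) = √42 ℏ.
The minimum angle with z is arccos(6/√42) ≈ 22.21°.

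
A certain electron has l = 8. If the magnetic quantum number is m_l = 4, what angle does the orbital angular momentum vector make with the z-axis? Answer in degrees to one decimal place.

|L| = ℏ√(l(l+1)) = 6√2 ℏ.
L_z = m_l ℏ = 4ℏ.
cos θ = L_z/|L| = 4/√72, so θ ≈ 61.9°.

θ ≈ 61.9°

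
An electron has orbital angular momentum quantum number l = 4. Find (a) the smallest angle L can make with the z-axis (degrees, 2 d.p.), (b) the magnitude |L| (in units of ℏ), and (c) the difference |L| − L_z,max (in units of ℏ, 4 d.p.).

θ_min ≈ 26.57°; |L| = 2√5 ℏ ≈ 4.472ℏ; |L|−L_z,max ≈ 0.4721ℏ

cos θ_min = 4/√20, so θ_min ≈ 26.57°.
|L| = ℏ√(4·5) = 2√5 ℏ ≈ 4.472ℏ.
|L| − L_z,max = (2√5 − 4)ℏ ≈ 0.4721ℏ.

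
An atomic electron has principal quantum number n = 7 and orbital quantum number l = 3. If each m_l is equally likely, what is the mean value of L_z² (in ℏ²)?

⟨L_z²⟩ = 4 ℏ²

m_l runs from −3 to 3, i.e. {-3, -2, -1, 0, 1, 2, 3}.
⟨L_z²⟩ = ℏ²·l(l+1)/3 = 4ℏ².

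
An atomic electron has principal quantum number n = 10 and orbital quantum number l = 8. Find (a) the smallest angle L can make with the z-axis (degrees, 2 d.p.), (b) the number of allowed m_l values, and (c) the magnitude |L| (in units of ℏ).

θ_min ≈ 19.47°; 17 values; |L| = 6√2 ℏ ≈ 8.485ℏ

cos θ_min = 8/√72, so θ_min ≈ 19.47°.
There are 2l+1 = 17 values of m_l.
|L| = ℏ√(8·9) = 6√2 ℏ ≈ 8.485ℏ.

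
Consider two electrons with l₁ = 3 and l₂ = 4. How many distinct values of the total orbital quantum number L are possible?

7

By the triangle rule, |l₁ − l₂| ≤ L ≤ l₁ + l₂.
L ∈ {1, 2, 3, 4, 5, 6, 7}.
That is 7 values.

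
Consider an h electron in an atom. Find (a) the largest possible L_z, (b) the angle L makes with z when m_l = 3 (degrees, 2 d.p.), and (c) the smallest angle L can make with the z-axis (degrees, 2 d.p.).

L_z,max = 5ℏ; θ(m_l=3) ≈ 56.79°; θ_min ≈ 24.09°

For an h orbital, l = 5.
L_z,max = lℏ = 5ℏ.
For m_l = 3: cos θ = 3/√30, θ ≈ 56.79°.
cos θ_min = 5/√30, so θ_min ≈ 24.09°.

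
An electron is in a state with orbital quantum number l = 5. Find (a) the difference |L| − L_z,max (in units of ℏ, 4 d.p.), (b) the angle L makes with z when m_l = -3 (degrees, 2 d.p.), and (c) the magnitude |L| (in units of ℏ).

|L|−L_z,max ≈ 0.4772ℏ; θ(m_l=-3) ≈ 123.21°; |L| = √30 ℏ ≈ 5.477ℏ

|L| − L_z,max = (√30 − 5)ℏ ≈ 0.4772ℏ.
For m_l = -3: cos θ = -3/√30, θ ≈ 123.21°.
|L| = ℏ√(5·6) = √30 ℏ ≈ 5.477ℏ.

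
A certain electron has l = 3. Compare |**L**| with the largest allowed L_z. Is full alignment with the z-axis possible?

|L| = 2√3 ℏ ≈ 3.4641ℏ, while L_z,max = lℏ = 3ℏ.
Since |L| > L_z,max, the vector can never point exactly along z; the closest it comes is θ_min = arccos(3/√12) ≈ 30.0°.

No: L_z,max = 3ℏ < |L| = 2√3 ℏ ≈ 3.464ℏ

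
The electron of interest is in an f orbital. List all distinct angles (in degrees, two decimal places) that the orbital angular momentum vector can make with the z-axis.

For an f orbital, l = 3.
|L|² = l(l+1)ℏ² = 12ℏ², so |L| = 2√3 ℏ.
cos θ = m_l/√12 for each m_l ∈ {-3, -2, -1, 0, 1, 2, 3}.

θ ∈ {30.00°, 54.74°, 73.22°, 90.00°, 106.78°, 125.26°, 150.00°}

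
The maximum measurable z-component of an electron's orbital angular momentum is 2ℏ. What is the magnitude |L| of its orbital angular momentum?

The maximum L_z equals lℏ, giving l = 2.
|L| = √(l(l+1)) ℏ = √6 ℏ.

|L| = √6 ℏ ≈ 2.449ℏ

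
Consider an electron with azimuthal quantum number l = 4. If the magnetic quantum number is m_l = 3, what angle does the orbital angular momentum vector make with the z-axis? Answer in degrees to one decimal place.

θ ≈ 47.9°

|L|² = l(l+1)ℏ² = 20ℏ², so |L| = 2√5 ℏ.
L_z = m_l ℏ = 3ℏ.
cos θ = L_z/|L| = 3/√20, so θ ≈ 47.9°.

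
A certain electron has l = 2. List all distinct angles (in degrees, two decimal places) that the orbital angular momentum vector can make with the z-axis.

|L| = √(l(l+1)) ℏ = √6 ℏ.
cos θ = m_l/√6 for each m_l ∈ {-2, -1, 0, 1, 2}.

θ ∈ {35.26°, 65.91°, 90.00°, 114.09°, 144.74°}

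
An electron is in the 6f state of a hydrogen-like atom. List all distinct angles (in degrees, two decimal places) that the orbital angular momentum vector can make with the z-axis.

6f means n = 6, l = 3.
|L| = ℏ√(l(l+1)) = 2√3 ℏ.
cos θ = m_l/√12 for each m_l ∈ {-3, -2, -1, 0, 1, 2, 3}.

θ ∈ {30.00°, 54.74°, 73.22°, 90.00°, 106.78°, 125.26°, 150.00°}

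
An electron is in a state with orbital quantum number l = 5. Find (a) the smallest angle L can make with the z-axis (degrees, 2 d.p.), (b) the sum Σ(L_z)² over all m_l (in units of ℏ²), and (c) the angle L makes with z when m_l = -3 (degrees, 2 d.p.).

θ_min ≈ 24.09°; Σ(L_z)² = 110 ℏ²; θ(m_l=-3) ≈ 123.21°

cos θ_min = 5/√30, so θ_min ≈ 24.09°.
Σ m_l² = 110, so Σ(L_z)² = 110 ℏ².
For m_l = -3: cos θ = -3/√30, θ ≈ 123.21°.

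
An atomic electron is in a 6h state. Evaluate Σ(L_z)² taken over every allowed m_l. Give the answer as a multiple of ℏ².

Σ(L_z)² = 110 ℏ²

The 6h subshell has l = 5.
m_l runs from −5 to 5, i.e. {-5, -4, -3, -2, -1, 0, 1, 2, 3, 4, 5}.
Summing m² from −5 to 5: Σ m_l² = 110.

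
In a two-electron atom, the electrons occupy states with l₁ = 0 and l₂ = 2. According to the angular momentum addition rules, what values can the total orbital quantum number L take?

L runs from |0 − 2| = 2 to 0 + 2 = 2.
L ∈ {2}.

L = 2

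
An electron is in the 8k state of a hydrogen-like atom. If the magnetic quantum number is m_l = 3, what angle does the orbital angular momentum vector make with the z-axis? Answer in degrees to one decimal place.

For 8k, l = 7.
|L| = ℏ√(l(l+1)) = 2√14 ℏ.
L_z = m_l ℏ = 3ℏ.
cos θ = L_z/|L| = 3/√56, so θ ≈ 66.4°.

θ ≈ 66.4°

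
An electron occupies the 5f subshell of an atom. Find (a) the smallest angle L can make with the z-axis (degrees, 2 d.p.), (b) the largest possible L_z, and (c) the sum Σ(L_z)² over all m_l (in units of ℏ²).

5f means n = 5, l = 3.
cos θ_min = 3/√12, so θ_min ≈ 30.00°.
L_z,max = lℏ = 3ℏ.
Σ m_l² = 28, so Σ(L_z)² = 28 ℏ².

θ_min ≈ 30.00°; L_z,max = 3ℏ; Σ(L_z)² = 28 ℏ²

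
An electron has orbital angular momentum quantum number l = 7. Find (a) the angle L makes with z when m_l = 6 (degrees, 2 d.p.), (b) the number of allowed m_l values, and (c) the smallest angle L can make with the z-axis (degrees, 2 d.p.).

For m_l = 6: cos θ = 6/√56, θ ≈ 36.70°.
There are 2l+1 = 15 values of m_l.
cos θ_min = 7/√56, so θ_min ≈ 20.70°.

θ(m_l=6) ≈ 36.70°; 15 values; θ_min ≈ 20.70°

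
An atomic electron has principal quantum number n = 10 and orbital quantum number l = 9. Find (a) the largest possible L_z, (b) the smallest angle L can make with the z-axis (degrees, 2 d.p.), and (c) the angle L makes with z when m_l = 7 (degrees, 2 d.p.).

L_z,max = lℏ = 9ℏ.
cos θ_min = 9/√90, so θ_min ≈ 18.43°.
For m_l = 7: cos θ = 7/√90, θ ≈ 42.45°.

L_z,max = 9ℏ; θ_min ≈ 18.43°; θ(m_l=7) ≈ 42.45°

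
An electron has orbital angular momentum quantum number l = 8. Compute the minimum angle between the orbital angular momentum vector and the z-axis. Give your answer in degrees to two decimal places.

θ_min ≈ 19.47°

|L| = √(l(l+1)) ℏ = 6√2 ℏ.
The smallest angle corresponds to the largest L_z, i.e. m_l = l = 8, giving L_z = 8ℏ.
cos θ_min = 8/√72, so θ_min ≈ 19.47°.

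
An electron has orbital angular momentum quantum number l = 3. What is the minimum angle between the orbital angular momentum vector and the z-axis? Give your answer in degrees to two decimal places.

|L| = ℏ√(l(l+1)) = 2√3 ℏ.
The smallest angle corresponds to the largest L_z, i.e. m_l = l = 3, giving L_z = 3ℏ.
cos θ_min = 3/√12, so θ_min ≈ 30.00°.

θ_min ≈ 30.00°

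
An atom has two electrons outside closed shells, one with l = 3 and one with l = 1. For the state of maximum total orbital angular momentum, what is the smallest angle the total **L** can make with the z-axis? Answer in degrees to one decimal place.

θ_min ≈ 26.6°

The total orbital quantum number L ranges from |l₁ − l₂| to l₁ + l₂ in integer steps.
L ∈ {2, 3, 4}.
The maximum is L = 4, with |L_tot| = ℏ√(4·5) = 2√5 ℏ.
The minimum angle with z is arccos(4/√20) ≈ 26.6°.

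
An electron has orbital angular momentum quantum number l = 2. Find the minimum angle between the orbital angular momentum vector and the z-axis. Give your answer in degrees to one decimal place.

θ_min ≈ 35.3°

|L| = √(l(l+1)) ℏ = √6 ℏ.
The smallest angle corresponds to the largest L_z, i.e. m_l = l = 2, giving L_z = 2ℏ.
cos θ_min = 2/√6, so θ_min ≈ 35.3°.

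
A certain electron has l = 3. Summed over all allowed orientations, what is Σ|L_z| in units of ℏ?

m_l runs from −3 to 3, i.e. {-3, -2, -1, 0, 1, 2, 3}.
Σ|m_l| = 2·3(3+1)/2 = 12.

Σ|L_z| = 12 ℏ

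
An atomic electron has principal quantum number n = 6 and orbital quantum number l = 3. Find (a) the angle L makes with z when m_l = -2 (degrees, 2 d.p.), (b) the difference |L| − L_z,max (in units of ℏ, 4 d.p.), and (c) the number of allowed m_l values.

θ(m_l=-2) ≈ 125.26°; |L|−L_z,max ≈ 0.4641ℏ; 7 values

For m_l = -2: cos θ = -2/√12, θ ≈ 125.26°.
|L| − L_z,max = (2√3 − 3)ℏ ≈ 0.4641ℏ.
There are 2l+1 = 7 values of m_l.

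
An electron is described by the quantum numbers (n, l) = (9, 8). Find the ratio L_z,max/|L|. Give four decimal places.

L_z,max/|L| = 0.9428

|L| = 6√2 ℏ ≈ 8.4853ℏ, while L_z,max = lℏ = 8ℏ.
L_z,max/|L| = 8/√72 = 0.9428.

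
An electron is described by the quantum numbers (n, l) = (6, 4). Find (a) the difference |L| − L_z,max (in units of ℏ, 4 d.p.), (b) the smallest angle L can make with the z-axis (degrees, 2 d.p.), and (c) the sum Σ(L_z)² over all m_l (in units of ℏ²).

|L| − L_z,max = (2√5 − 4)ℏ ≈ 0.4721ℏ.
cos θ_min = 4/√20, so θ_min ≈ 26.57°.
Σ m_l² = 60, so Σ(L_z)² = 60 ℏ².

|L|−L_z,max ≈ 0.4721ℏ; θ_min ≈ 26.57°; Σ(L_z)² = 60 ℏ²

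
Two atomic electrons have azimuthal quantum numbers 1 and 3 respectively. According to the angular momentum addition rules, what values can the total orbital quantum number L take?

Angular momentum addition gives L = |l₁ − l₂|, …, l₁ + l₂.
L ∈ {2, 3, 4}.

L = 2, 3, 4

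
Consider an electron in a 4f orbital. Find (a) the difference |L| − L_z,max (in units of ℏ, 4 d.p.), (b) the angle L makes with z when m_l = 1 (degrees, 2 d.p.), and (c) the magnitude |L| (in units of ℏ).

For 4f, l = 3.
|L| − L_z,max = (2√3 − 3)ℏ ≈ 0.4641ℏ.
For m_l = 1: cos θ = 1/√12, θ ≈ 73.22°.
|L| = ℏ√(3·4) = 2√3 ℏ ≈ 3.464ℏ.

|L|−L_z,max ≈ 0.4641ℏ; θ(m_l=1) ≈ 73.22°; |L| = 2√3 ℏ ≈ 3.464ℏ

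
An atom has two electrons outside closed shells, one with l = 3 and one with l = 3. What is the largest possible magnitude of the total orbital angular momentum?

|L_tot|_max = √42 ℏ ≈ 6.481ℏ

By the triangle rule, |l₁ − l₂| ≤ L ≤ l₁ + l₂.
Allowed values: L = 0, 1, 2, 3, 4, 5, 6.
The largest magnitude corresponds to L = 6: |L_tot| = ℏ√(6·7) = √42 ℏ.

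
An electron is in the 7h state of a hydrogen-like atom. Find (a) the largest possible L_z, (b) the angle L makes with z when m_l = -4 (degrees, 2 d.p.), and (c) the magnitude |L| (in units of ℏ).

L_z,max = 5ℏ; θ(m_l=-4) ≈ 136.91°; |L| = √30 ℏ ≈ 5.477ℏ

7h means n = 7, l = 5.
L_z,max = lℏ = 5ℏ.
For m_l = -4: cos θ = -4/√30, θ ≈ 136.91°.
|L| = ℏ√(5·6) = √30 ℏ ≈ 5.477ℏ.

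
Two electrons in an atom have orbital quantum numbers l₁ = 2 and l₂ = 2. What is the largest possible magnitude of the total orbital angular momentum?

|L_tot|_max = 2√5 ℏ ≈ 4.472ℏ

L runs from |2 − 2| = 0 to 2 + 2 = 4.
L ∈ {0, 1, 2, 3, 4}.
The largest magnitude corresponds to L = 4: |L_tot| = ℏ√(4·5) = 2√5 ℏ.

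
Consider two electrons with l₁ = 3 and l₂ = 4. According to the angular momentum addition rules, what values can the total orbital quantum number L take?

L = 1, 2, 3, 4, 5, 6, 7

L runs from |3 − 4| = 1 to 3 + 4 = 7.
L ∈ {1, 2, 3, 4, 5, 6, 7}.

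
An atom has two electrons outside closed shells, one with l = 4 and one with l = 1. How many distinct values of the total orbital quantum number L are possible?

3

L runs from |4 − 1| = 3 to 4 + 1 = 5.
So L can be 3, 4, 5.
That is 3 values.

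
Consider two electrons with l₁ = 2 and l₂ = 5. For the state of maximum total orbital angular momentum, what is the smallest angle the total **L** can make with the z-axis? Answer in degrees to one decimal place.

θ_min ≈ 20.7°

By the triangle rule, |l₁ − l₂| ≤ L ≤ l₁ + l₂.
L ∈ {3, 4, 5, 6, 7}.
The maximum is L = 7, with |L_tot| = ℏ√(7·8) = 2√14 ℏ.
The minimum angle with z is arccos(7/√56) ≈ 20.7°.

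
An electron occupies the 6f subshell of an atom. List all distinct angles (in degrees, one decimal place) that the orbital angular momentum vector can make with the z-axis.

For 6f, l = 3.
|L| = √(l(l+1)) ℏ = 2√3 ℏ.
cos θ = m_l/√12 for each m_l ∈ {-3, -2, -1, 0, 1, 2, 3}.

θ ∈ {30.0°, 54.7°, 73.2°, 90.0°, 106.8°, 125.3°, 150.0°}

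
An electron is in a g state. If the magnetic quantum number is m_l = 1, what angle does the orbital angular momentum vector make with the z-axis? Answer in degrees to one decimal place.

For a g orbital, l = 4.
|L| = ℏ√(l(l+1)) = 2√5 ℏ.
L_z = m_l ℏ = 1ℏ.
cos θ = L_z/|L| = 1/√20, so θ ≈ 77.1°.

θ ≈ 77.1°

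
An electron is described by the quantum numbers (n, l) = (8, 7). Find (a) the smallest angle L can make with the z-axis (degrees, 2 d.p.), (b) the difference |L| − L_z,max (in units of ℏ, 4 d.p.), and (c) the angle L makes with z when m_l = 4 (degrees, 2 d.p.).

θ_min ≈ 20.70°; |L|−L_z,max ≈ 0.4833ℏ; θ(m_l=4) ≈ 57.69°

cos θ_min = 7/√56, so θ_min ≈ 20.70°.
|L| − L_z,max = (2√14 − 7)ℏ ≈ 0.4833ℏ.
For m_l = 4: cos θ = 4/√56, θ ≈ 57.69°.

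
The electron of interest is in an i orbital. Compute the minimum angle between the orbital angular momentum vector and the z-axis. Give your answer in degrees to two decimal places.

θ_min ≈ 22.21°

For an i orbital, l = 6.
|L|² = l(l+1)ℏ² = 42ℏ², so |L| = √42 ℏ.
The smallest angle corresponds to the largest L_z, i.e. m_l = l = 6, giving L_z = 6ℏ.
cos θ_min = 6/√42, so θ_min ≈ 22.21°.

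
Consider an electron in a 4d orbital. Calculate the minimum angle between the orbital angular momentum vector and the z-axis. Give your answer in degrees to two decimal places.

θ_min ≈ 35.26°

4d means n = 4, l = 2.
|L| = ℏ√(l(l+1)) = √6 ℏ.
The smallest angle corresponds to the largest L_z, i.e. m_l = l = 2, giving L_z = 2ℏ.
cos θ_min = 2/√6, so θ_min ≈ 35.26°.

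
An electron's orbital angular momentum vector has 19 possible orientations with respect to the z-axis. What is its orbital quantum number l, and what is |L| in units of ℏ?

2l + 1 = 19 ⇒ l = 9.
Then |L| = √(l(l+1)) ℏ = 3√10 ℏ.

l = 9, |L| = 3√10 ℏ ≈ 9.487ℏ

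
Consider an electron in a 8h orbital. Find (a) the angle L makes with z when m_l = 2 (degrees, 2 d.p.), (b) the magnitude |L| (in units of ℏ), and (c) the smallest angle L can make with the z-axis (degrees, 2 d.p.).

The 8h subshell has l = 5.
For m_l = 2: cos θ = 2/√30, θ ≈ 68.58°.
|L| = ℏ√(5·6) = √30 ℏ ≈ 5.477ℏ.
cos θ_min = 5/√30, so θ_min ≈ 24.09°.

θ(m_l=2) ≈ 68.58°; |L| = √30 ℏ ≈ 5.477ℏ; θ_min ≈ 24.09°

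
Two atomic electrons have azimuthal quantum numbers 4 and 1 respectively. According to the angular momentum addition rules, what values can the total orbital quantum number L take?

L = 3, 4, 5

By the triangle rule, |l₁ − l₂| ≤ L ≤ l₁ + l₂.
L ∈ {3, 4, 5}.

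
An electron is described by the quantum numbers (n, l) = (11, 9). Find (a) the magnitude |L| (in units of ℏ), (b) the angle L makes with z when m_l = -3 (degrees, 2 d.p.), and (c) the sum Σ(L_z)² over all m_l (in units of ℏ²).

|L| = ℏ√(9·10) = 3√10 ℏ ≈ 9.487ℏ.
For m_l = -3: cos θ = -3/√90, θ ≈ 108.43°.
Σ m_l² = 570, so Σ(L_z)² = 570 ℏ².

|L| = 3√10 ℏ ≈ 9.487ℏ; θ(m_l=-3) ≈ 108.43°; Σ(L_z)² = 570 ℏ²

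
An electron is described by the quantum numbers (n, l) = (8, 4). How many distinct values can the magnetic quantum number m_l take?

9

The number of m_l values is 2l + 1 = 2·4 + 1 = 9.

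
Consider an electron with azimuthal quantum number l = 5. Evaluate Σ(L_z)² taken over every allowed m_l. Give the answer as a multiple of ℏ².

Σ(L_z)² = 110 ℏ²

m_l ∈ {-5, -4, -3, -2, -1, 0, 1, 2, 3, 4, 5}.
Σ m_l² = 2·(1 + 4 + 9 + 16 + 25) = 110.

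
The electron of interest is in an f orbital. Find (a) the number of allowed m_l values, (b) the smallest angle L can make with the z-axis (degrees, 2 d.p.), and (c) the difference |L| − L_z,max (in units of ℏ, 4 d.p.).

An f state has l = 3.
There are 2l+1 = 7 values of m_l.
cos θ_min = 3/√12, so θ_min ≈ 30.00°.
|L| − L_z,max = (2√3 − 3)ℏ ≈ 0.4641ℏ.

7 values; θ_min ≈ 30.00°; |L|−L_z,max ≈ 0.4641ℏ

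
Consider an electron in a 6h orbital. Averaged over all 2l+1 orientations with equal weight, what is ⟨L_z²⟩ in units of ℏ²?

⟨L_z²⟩ = 10 ℏ²

6h means n = 6, l = 5.
m_l runs from −5 to 5, i.e. {-5, -4, -3, -2, -1, 0, 1, 2, 3, 4, 5}.
⟨L_z²⟩ = ℏ²·l(l+1)/3 = 10ℏ².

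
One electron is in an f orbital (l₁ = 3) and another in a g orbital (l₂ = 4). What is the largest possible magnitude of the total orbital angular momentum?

The total orbital quantum number L ranges from |l₁ − l₂| to l₁ + l₂ in integer steps.
So L can be 1, 2, 3, 4, 5, 6, 7.
The largest magnitude corresponds to L = 7: |L_tot| = ℏ√(7·8) = 2√14 ℏ.

|L_tot|_max = 2√14 ℏ ≈ 7.483ℏ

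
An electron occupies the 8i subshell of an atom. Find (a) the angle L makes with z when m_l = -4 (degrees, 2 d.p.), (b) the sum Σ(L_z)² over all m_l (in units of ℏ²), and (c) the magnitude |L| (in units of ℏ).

θ(m_l=-4) ≈ 128.11°; Σ(L_z)² = 182 ℏ²; |L| = √42 ℏ ≈ 6.481ℏ

8i means n = 8, l = 6.
For m_l = -4: cos θ = -4/√42, θ ≈ 128.11°.
Σ m_l² = 182, so Σ(L_z)² = 182 ℏ².
|L| = ℏ√(6·7) = √42 ℏ ≈ 6.481ℏ.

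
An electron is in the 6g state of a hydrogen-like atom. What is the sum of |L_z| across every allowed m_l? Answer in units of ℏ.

Σ|L_z| = 20 ℏ

The 6g subshell has l = 4.
m_l ∈ {-4, -3, -2, -1, 0, 1, 2, 3, 4}.
Σ|m_l| = 2(1+2+…+4) = 20.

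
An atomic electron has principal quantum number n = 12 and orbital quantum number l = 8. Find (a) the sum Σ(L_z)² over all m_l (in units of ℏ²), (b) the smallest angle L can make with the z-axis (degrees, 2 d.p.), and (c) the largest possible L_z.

Σ m_l² = 408, so Σ(L_z)² = 408 ℏ².
cos θ_min = 8/√72, so θ_min ≈ 19.47°.
L_z,max = lℏ = 8ℏ.

Σ(L_z)² = 408 ℏ²; θ_min ≈ 19.47°; L_z,max = 8ℏ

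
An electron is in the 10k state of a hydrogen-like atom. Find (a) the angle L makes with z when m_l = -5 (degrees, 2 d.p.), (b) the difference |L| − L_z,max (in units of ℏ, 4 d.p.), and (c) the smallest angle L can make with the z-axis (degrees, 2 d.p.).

θ(m_l=-5) ≈ 131.92°; |L|−L_z,max ≈ 0.4833ℏ; θ_min ≈ 20.70°

For 10k, l = 7.
For m_l = -5: cos θ = -5/√56, θ ≈ 131.92°.
|L| − L_z,max = (2√14 − 7)ℏ ≈ 0.4833ℏ.
cos θ_min = 7/√56, so θ_min ≈ 20.70°.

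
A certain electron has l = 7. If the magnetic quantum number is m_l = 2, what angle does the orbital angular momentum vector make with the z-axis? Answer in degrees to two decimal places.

|L| = ℏ√(l(l+1)) = 2√14 ℏ.
L_z = m_l ℏ = 2ℏ.
cos θ = L_z/|L| = 2/√56, so θ ≈ 74.50°.

θ ≈ 74.50°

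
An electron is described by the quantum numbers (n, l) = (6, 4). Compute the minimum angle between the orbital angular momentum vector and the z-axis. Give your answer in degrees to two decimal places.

|L|² = l(l+1)ℏ² = 20ℏ², so |L| = 2√5 ℏ.
The smallest angle corresponds to the largest L_z, i.e. m_l = l = 4, giving L_z = 4ℏ.
cos θ_min = 4/√20, so θ_min ≈ 26.57°.

θ_min ≈ 26.57°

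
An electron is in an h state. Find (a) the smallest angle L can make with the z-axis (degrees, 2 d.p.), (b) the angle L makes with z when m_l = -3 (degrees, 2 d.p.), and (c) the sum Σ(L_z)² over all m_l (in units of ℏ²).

θ_min ≈ 24.09°; θ(m_l=-3) ≈ 123.21°; Σ(L_z)² = 110 ℏ²

The letter h corresponds to l = 5.
cos θ_min = 5/√30, so θ_min ≈ 24.09°.
For m_l = -3: cos θ = -3/√30, θ ≈ 123.21°.
Σ m_l² = 110, so Σ(L_z)² = 110 ℏ².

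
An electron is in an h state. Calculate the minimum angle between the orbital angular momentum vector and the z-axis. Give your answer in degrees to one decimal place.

θ_min ≈ 24.1°

An h state has l = 5.
|L| = √(l(l+1)) ℏ = √30 ℏ.
The smallest angle corresponds to the largest L_z, i.e. m_l = l = 5, giving L_z = 5ℏ.
cos θ_min = 5/√30, so θ_min ≈ 24.1°.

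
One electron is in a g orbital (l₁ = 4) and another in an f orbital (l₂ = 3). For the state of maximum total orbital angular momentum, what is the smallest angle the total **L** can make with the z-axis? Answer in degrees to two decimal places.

Angular momentum addition gives L = |l₁ − l₂|, …, l₁ + l₂.
So L can be 1, 2, 3, 4, 5, 6, 7.
The maximum is L = 7, with |L_tot| = ℏ√(7·8) = 2√14 ℏ.
The minimum angle with z is arccos(7/√56) ≈ 20.70°.

θ_min ≈ 20.70°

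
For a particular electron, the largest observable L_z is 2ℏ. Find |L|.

|L| = √6 ℏ ≈ 2.449ℏ

L_z,max = lℏ, so l = 2.
|L| = √(l(l+1)) ℏ = √6 ℏ.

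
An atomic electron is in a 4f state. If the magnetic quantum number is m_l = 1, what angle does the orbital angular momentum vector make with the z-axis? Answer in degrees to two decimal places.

4f means n = 4, l = 3.
|L| = √(l(l+1)) ℏ = 2√3 ℏ.
L_z = m_l ℏ = 1ℏ.
cos θ = L_z/|L| = 1/√12, so θ ≈ 73.22°.

θ ≈ 73.22°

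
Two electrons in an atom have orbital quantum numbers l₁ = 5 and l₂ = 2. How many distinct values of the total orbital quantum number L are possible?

5

The total orbital quantum number L ranges from |l₁ − l₂| to l₁ + l₂ in integer steps.
L ∈ {3, 4, 5, 6, 7}.
That is 5 values.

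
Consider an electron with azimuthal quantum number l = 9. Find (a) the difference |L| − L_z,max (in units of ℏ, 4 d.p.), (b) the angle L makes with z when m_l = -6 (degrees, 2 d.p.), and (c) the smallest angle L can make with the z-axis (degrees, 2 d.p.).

|L| − L_z,max = (3√10 − 9)ℏ ≈ 0.4868ℏ.
For m_l = -6: cos θ = -6/√90, θ ≈ 129.23°.
cos θ_min = 9/√90, so θ_min ≈ 18.43°.

|L|−L_z,max ≈ 0.4868ℏ; θ(m_l=-6) ≈ 129.23°; θ_min ≈ 18.43°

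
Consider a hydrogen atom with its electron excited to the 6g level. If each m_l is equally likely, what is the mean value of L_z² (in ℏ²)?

The 6g level has l = 4.
m_l ∈ {-4, -3, -2, -1, 0, 1, 2, 3, 4}.
⟨L_z²⟩ = ℏ²·l(l+1)/3 = 6.667ℏ².

⟨L_z²⟩ = 6.667 ℏ²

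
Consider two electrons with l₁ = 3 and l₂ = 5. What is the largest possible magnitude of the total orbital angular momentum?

|L_tot|_max = 6√2 ℏ ≈ 8.485ℏ

L runs from |3 − 5| = 2 to 3 + 5 = 8.
So L can be 2, 3, 4, 5, 6, 7, 8.
The largest magnitude corresponds to L = 8: |L_tot| = ℏ√(8·9) = 6√2 ℏ.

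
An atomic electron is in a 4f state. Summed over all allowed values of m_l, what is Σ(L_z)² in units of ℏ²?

Σ(L_z)² = 28 ℏ²

The 4f subshell has l = 3.
m_l runs from −3 to 3, i.e. {-3, -2, -1, 0, 1, 2, 3}.
Summing m² from −3 to 3: Σ m_l² = 28.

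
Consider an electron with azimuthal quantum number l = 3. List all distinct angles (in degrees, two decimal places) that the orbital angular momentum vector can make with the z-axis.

|L| = ℏ√(l(l+1)) = 2√3 ℏ.
cos θ = m_l/√12 for each m_l ∈ {-3, -2, -1, 0, 1, 2, 3}.

θ ∈ {30.00°, 54.74°, 73.22°, 90.00°, 106.78°, 125.26°, 150.00°}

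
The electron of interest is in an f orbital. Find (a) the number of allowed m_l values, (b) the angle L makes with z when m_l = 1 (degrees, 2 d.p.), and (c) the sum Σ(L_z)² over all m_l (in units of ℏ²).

7 values; θ(m_l=1) ≈ 73.22°; Σ(L_z)² = 28 ℏ²

For an f orbital, l = 3.
There are 2l+1 = 7 values of m_l.
For m_l = 1: cos θ = 1/√12, θ ≈ 73.22°.
Σ m_l² = 28, so Σ(L_z)² = 28 ℏ².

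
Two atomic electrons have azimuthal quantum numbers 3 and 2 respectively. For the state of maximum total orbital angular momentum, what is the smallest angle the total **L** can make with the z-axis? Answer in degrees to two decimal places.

θ_min ≈ 24.09°

By the triangle rule, |l₁ − l₂| ≤ L ≤ l₁ + l₂.
So L can be 1, 2, 3, 4, 5.
The maximum is L = 5, with |L_tot| = ℏ√(5·6) = √30 ℏ.
The minimum angle with z is arccos(5/√30) ≈ 24.09°.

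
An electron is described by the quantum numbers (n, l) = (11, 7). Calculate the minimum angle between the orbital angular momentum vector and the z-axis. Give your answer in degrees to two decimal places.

θ_min ≈ 20.70°

|L| = √(l(l+1)) ℏ = 2√14 ℏ.
The smallest angle corresponds to the largest L_z, i.e. m_l = l = 7, giving L_z = 7ℏ.
cos θ_min = 7/√56, so θ_min ≈ 20.70°.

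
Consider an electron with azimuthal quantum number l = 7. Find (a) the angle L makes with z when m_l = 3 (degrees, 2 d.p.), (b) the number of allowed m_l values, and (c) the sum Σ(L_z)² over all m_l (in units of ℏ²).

For m_l = 3: cos θ = 3/√56, θ ≈ 66.37°.
There are 2l+1 = 15 values of m_l.
Σ m_l² = 280, so Σ(L_z)² = 280 ℏ².

θ(m_l=3) ≈ 66.37°; 15 values; Σ(L_z)² = 280 ℏ²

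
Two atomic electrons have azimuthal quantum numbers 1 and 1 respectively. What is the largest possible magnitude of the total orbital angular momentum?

L runs from |1 − 1| = 0 to 1 + 1 = 2.
Allowed values: L = 0, 1, 2.
The largest magnitude corresponds to L = 2: |L_tot| = ℏ√(2·3) = √6 ℏ.

|L_tot|_max = √6 ℏ ≈ 2.449ℏ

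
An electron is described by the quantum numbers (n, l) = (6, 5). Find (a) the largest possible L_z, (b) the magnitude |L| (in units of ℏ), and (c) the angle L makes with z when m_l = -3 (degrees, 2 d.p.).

L_z,max = lℏ = 5ℏ.
|L| = ℏ√(5·6) = √30 ℏ ≈ 5.477ℏ.
For m_l = -3: cos θ = -3/√30, θ ≈ 123.21°.

L_z,max = 5ℏ; |L| = √30 ℏ ≈ 5.477ℏ; θ(m_l=-3) ≈ 123.21°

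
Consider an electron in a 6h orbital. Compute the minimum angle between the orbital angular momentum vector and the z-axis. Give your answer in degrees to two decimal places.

The 6h subshell has l = 5.
|L| = √(l(l+1)) ℏ = √30 ℏ.
The smallest angle corresponds to the largest L_z, i.e. m_l = l = 5, giving L_z = 5ℏ.
cos θ_min = 5/√30, so θ_min ≈ 24.09°.

θ_min ≈ 24.09°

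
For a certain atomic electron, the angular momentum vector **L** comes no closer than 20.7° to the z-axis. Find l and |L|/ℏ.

l = 7, |L| = 2√14 ℏ ≈ 7.483ℏ

cos²θ_min = l/(l+1) = 0.8751.
Solving: l = 7.
Then |L| = ℏ√(7·8) = 2√14 ℏ.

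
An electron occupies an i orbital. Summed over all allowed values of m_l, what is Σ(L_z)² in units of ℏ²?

Σ(L_z)² = 182 ℏ²

An i state has l = 6.
m_l runs from −6 to 6, i.e. {-6, -5, -4, -3, -2, -1, 0, 1, 2, 3, 4, 5, 6}.
Σ m_l² = l(l+1)(2l+1)/3 = 6·7·13/3 = 182.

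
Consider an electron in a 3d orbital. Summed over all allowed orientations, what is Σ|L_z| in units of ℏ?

The 3d subshell has l = 2.
The allowed m_l values are -2, -1, 0, 1, 2.
Σ|m_l| = 2·2(2+1)/2 = 6.

Σ|L_z| = 6 ℏ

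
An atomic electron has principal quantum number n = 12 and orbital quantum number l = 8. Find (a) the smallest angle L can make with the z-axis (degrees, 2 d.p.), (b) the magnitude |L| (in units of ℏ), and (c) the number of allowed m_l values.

θ_min ≈ 19.47°; |L| = 6√2 ℏ ≈ 8.485ℏ; 17 values

cos θ_min = 8/√72, so θ_min ≈ 19.47°.
|L| = ℏ√(8·9) = 6√2 ℏ ≈ 8.485ℏ.
There are 2l+1 = 17 values of m_l.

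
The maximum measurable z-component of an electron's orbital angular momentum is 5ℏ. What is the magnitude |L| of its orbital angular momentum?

Since max m_l = l, l = 5.
|L| = ℏ√(l(l+1)) = √30 ℏ.

|L| = √30 ℏ ≈ 5.477ℏ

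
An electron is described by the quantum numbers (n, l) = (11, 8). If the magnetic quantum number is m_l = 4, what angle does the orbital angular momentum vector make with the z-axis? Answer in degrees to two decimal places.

|L| = ℏ√(l(l+1)) = 6√2 ℏ.
L_z = m_l ℏ = 4ℏ.
cos θ = L_z/|L| = 4/√72, so θ ≈ 61.87°.

θ ≈ 61.87°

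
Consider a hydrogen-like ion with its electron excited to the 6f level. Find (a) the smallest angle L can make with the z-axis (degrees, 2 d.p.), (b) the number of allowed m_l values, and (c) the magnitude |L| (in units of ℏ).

The 6f level has l = 3.
cos θ_min = 3/√12, so θ_min ≈ 30.00°.
There are 2l+1 = 7 values of m_l.
|L| = ℏ√(3·4) = 2√3 ℏ ≈ 3.464ℏ.

θ_min ≈ 30.00°; 7 values; |L| = 2√3 ℏ ≈ 3.464ℏ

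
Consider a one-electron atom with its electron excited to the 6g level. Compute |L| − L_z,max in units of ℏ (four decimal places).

The 6g level has l = 4.
|L| = 2√5 ℏ ≈ 4.4721ℏ, while L_z,max = lℏ = 4ℏ.
The difference is (2√5 − 4)ℏ ≈ 0.4721ℏ.

|L| − L_z,max ≈ 0.4721ℏ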